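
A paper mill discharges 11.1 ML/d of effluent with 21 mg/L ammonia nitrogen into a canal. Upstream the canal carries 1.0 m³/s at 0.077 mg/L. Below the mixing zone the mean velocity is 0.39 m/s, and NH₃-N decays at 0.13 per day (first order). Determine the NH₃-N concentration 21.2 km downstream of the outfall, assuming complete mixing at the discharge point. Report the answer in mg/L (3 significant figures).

11.1 ML/d = 0.1285 m³/s.
After complete mixing, C₀ = (0.1285·21 + 1·0.077) / 1.128 = 2.459 mg/L.
Travel time t = 2.12e+04 m / 0.39 m/s = 5.436e+04 s = 0.6292 d.
C = 2.459·exp(−0.13·0.6292) = 2.459·0.9215 = 2.266 mg/L.

2.27 mg/L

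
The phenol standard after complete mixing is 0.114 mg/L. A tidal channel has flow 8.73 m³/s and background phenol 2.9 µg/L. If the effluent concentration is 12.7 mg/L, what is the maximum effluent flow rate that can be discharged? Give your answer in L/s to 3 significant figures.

77.1 L/s

2.9 µg/L = 0.0029 mg/L.
Mass balance at complete mixing: C_std·(Q_w + Q_r) = Q_w·C_e + Q_r·C_b.
Rearranging, Q_w = Q_r·(C_std − C_b)/(C_e − C_std) = 8.73·(0.114 − 0.0029) / (12.7 − 0.114) = 0.07706 m³/s.
= 77.06 L/s.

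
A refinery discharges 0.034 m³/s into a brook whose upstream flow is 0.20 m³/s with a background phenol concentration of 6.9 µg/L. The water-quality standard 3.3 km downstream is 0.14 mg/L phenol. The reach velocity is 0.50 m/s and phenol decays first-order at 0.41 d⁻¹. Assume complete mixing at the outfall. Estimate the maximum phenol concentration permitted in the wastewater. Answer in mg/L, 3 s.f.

6.9 µg/L = 0.0069 mg/L.
Travel time to the compliance point: t = 3300/0.50 = 6600 s = 0.07639 d; decay factor exp(−0.41·0.07639) = 0.9692.
So the concentration just after mixing may be at most 0.14/0.9692 = 0.1445 mg/L.
Mass balance: 0.1445·0.234 = 0.034·Cₑ + 0.2·0.0069.
Cₑ = (0.0338 − 0.00138) / 0.034 = 0.9536 mg/L.

0.954 mg/L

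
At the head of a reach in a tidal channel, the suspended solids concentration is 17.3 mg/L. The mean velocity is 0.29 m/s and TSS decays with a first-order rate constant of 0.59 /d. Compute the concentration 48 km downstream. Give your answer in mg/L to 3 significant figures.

5.59 mg/L

Travel time t = 48 km / 0.29 m/s = 4.8e+04/0.29 = 1.655e+05 s = 1.916 d.
First-order decay: C = 17.3·exp(−0.59·1.916) = 17.3·0.3229 = 5.587 mg/L.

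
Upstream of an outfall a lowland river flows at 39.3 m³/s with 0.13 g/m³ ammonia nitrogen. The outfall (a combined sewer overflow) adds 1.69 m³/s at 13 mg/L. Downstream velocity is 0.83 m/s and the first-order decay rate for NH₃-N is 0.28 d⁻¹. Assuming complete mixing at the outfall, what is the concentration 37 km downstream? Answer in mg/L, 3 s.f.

After complete mixing, C₀ = (1.69·13 + 39.3·0.13) / 40.99 = 0.6606 mg/L.
Travel time t = 3.7e+04 m / 0.83 m/s = 4.458e+04 s = 0.516 d.
C = 0.6606·exp(−0.28·0.516) = 0.6606·0.8655 = 0.5718 mg/L.

0.572 mg/L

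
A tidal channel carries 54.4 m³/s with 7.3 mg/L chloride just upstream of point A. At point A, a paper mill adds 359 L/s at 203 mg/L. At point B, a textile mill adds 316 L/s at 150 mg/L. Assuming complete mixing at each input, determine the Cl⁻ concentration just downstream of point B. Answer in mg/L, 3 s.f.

359 L/s = 0.359 m³/s.
After input A: C = (54.4·7.3 + 0.359·203) / 54.76 = 8.583 mg/L.
316 L/s = 0.316 m³/s.
After input B: C = (54.76·8.583 + 0.316·150) / 55.08 = 9.394 mg/L.

9.39 mg/L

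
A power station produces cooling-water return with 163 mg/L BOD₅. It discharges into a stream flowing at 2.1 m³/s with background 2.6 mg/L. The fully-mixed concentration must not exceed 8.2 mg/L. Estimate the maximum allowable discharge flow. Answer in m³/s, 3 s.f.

0.0760 m³/s

Mass balance at complete mixing: C_std·(Q_w + Q_r) = Q_w·C_e + Q_r·C_b.
Rearranging, Q_w = Q_r·(C_std − C_b)/(C_e − C_std) = 2.1·(8.2 − 2.6) / (163 − 8.2) = 0.07597 m³/s.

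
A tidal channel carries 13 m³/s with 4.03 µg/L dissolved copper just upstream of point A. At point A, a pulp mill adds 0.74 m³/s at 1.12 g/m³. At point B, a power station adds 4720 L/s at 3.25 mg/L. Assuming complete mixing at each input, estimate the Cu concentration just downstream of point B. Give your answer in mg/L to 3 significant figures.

4.03 µg/L = 0.00403 mg/L.
After input A: C = (13·0.00403 + 0.74·1.12) / 13.74 = 0.06413 mg/L.
4720 L/s = 4.72 m³/s.
After input B: C = (13.74·0.06413 + 4.72·3.25) / 18.46 = 0.8787 mg/L.

0.879 mg/L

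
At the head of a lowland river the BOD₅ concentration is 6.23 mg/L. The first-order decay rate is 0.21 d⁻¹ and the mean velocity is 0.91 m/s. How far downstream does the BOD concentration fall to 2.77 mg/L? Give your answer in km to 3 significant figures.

From C = C₀·e^(−kt), t = ln(C₀/C)/k = ln(6.23/2.77)/0.21 = 0.8105/0.21 = 3.86 d.
Distance = v·t = 0.91 m/s × 3.335e+05 s = 3.035e+05 m = 303.5 km.

303 km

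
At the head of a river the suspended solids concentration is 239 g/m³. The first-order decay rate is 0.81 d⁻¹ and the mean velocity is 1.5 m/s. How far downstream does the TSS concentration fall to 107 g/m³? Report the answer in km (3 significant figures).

From C = C₀·e^(−kt), t = ln(C₀/C)/k = ln(239/107)/0.81 = 0.8036/0.81 = 0.9921 d.
Distance = v·t = 1.5 m/s × 8.572e+04 s = 1.286e+05 m = 128.6 km.

129 km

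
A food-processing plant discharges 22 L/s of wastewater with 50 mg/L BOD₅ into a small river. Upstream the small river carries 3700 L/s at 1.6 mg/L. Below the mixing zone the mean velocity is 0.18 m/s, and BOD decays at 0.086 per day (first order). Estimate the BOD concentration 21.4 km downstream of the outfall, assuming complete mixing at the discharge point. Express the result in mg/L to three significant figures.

1.68 mg/L

22 L/s = 0.022 m³/s.
3700 L/s = 3.7 m³/s.
After complete mixing, C₀ = (0.022·50 + 3.7·1.6) / 3.722 = 1.886 mg/L.
Travel time t = 2.14e+04 m / 0.18 m/s = 1.189e+05 s = 1.376 d.
C = 1.886·exp(−0.086·1.376) = 1.886·0.8884 = 1.676 mg/L.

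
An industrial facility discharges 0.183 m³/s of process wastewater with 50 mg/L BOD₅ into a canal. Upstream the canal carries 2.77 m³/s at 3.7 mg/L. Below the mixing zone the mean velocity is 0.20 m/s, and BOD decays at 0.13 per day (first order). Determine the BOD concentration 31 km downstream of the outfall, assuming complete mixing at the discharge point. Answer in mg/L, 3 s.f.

After complete mixing, C₀ = (0.183·50 + 2.77·3.7) / 2.953 = 6.569 mg/L.
Travel time t = 3.1e+04 m / 0.20 m/s = 1.55e+05 s = 1.794 d.
C = 6.569·exp(−0.13·1.794) = 6.569·0.792 = 5.203 mg/L.

5.20 mg/L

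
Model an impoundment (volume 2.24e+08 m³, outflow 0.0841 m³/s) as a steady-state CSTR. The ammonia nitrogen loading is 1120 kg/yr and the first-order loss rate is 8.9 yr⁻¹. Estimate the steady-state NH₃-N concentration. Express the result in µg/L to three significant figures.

0.561 µg/L

Outflow Q = 0.0841 m³/s × 3.156e+07 s/yr = 2.654e+06 m³/yr.
Steady-state CSTR mass balance: W = Q·C + k·V·C, so C = W/(Q + kV).
Q + kV = 2.654e+06 + 8.9·2.24e+08 = 1.996e+09 m³/yr.
C = 1120/1.996e+09 = 5.611e-07 kg/m³ = 0.0005611 mg/L = 0.5611 µg/L.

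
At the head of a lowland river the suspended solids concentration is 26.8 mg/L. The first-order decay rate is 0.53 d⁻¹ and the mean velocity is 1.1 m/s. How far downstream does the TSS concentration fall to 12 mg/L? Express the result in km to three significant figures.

144 km

From C = C₀·e^(−kt), t = ln(C₀/C)/k = ln(26.8/12)/0.53 = 0.8035/0.53 = 1.516 d.
Distance = v·t = 1.1 m/s × 1.31e+05 s = 1.441e+05 m = 144.1 km.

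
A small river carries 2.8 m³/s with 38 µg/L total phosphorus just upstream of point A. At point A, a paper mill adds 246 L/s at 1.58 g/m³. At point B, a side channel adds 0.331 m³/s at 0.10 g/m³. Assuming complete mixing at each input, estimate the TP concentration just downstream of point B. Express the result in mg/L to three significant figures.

0.156 mg/L

38 µg/L = 0.038 mg/L.
246 L/s = 0.246 m³/s.
After input A: C = (2.8·0.038 + 0.246·1.58) / 3.046 = 0.1625 mg/L.
After input B: C = (3.046·0.1625 + 0.331·0.1) / 3.377 = 0.1564 mg/L.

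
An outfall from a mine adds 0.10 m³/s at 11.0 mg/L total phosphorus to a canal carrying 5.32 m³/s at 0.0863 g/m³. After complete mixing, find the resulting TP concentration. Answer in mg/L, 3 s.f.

0.288 mg/L

Flow-weighted mixing gives C = (0.1·11 + 5.32·0.0863) / (0.1 + 5.32) = 1.559/5.42 = 0.2877 mg/L.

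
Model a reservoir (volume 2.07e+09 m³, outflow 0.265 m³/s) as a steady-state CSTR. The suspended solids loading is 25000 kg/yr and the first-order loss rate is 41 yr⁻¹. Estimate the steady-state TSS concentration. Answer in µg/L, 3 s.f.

Outflow Q = 0.265 m³/s × 3.156e+07 s/yr = 8.363e+06 m³/yr.
Steady-state CSTR mass balance: W = Q·C + k·V·C, so C = W/(Q + kV).
Q + kV = 8.363e+06 + 41·2.07e+09 = 8.488e+10 m³/yr.
C = 25000/8.488e+10 = 2.945e-07 kg/m³ = 0.0002945 mg/L = 0.2945 µg/L.

0.295 µg/L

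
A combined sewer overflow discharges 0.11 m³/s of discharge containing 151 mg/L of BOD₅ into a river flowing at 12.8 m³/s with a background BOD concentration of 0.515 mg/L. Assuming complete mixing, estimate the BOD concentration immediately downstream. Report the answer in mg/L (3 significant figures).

1.80 mg/L

Conservation of mass across the mixing zone: C = (0.11·151 + 12.8·0.515) / (0.11 + 12.8) = 23.2/12.91 = 1.797 mg/L.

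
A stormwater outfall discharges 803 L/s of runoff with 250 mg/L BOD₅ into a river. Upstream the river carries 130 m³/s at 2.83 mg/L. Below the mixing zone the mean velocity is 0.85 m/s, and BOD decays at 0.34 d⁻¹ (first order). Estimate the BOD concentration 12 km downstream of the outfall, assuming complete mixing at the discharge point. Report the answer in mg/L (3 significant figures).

4.11 mg/L

803 L/s = 0.803 m³/s.
After complete mixing, C₀ = (0.803·250 + 130·2.83) / 130.8 = 4.347 mg/L.
Travel time t = 1.2e+04 m / 0.85 m/s = 1.412e+04 s = 0.1634 d.
C = 4.347·exp(−0.34·0.1634) = 4.347·0.946 = 4.112 mg/L.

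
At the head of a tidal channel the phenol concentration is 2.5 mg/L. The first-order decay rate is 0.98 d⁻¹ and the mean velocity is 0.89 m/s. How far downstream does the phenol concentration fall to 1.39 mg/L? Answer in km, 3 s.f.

From C = C₀·e^(−kt), t = ln(C₀/C)/k = ln(2.5/1.39)/0.98 = 0.587/0.98 = 0.599 d.
Distance = v·t = 0.89 m/s × 5.175e+04 s = 4.606e+04 m = 46.06 km.

46.1 km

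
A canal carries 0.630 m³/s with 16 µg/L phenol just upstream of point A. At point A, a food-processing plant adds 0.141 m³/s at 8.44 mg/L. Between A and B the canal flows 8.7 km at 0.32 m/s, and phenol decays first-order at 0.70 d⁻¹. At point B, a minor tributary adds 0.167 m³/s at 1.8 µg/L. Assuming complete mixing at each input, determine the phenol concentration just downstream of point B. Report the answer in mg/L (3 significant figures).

16 µg/L = 0.016 mg/L.
After input A: C = (0.63·0.016 + 0.141·8.44) / 0.771 = 1.557 mg/L.
Over the 8.7 km reach to input B (t = 2.719e+04 s = 0.3147 d), decay gives C = 1.557·exp(−0.70·0.3147) = 1.249 mg/L.
1.8 µg/L = 0.0018 mg/L.
After input B: C = (0.771·1.249 + 0.167·0.0018) / 0.938 = 1.027 mg/L.

1.03 mg/L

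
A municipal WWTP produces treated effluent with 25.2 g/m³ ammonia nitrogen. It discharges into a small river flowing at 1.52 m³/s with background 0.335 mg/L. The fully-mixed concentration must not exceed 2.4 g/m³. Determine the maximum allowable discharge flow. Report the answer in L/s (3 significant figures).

138 L/s

Mass balance at complete mixing: C_std·(Q_w + Q_r) = Q_w·C_e + Q_r·C_b.
Rearranging, Q_w = Q_r·(C_std − C_b)/(C_e − C_std) = 1.52·(2.4 − 0.335) / (25.2 − 2.4) = 0.1377 m³/s.
= 137.7 L/s.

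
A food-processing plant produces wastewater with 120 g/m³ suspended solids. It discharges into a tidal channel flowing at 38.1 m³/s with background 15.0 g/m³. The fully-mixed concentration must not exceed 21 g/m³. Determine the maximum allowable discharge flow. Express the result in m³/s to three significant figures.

Mass balance at complete mixing: C_std·(Q_w + Q_r) = Q_w·C_e + Q_r·C_b.
Rearranging, Q_w = Q_r·(C_std − C_b)/(C_e − C_std) = 38.1·(21 − 15) / (120 − 21) = 2.309 m³/s.

2.31 m³/s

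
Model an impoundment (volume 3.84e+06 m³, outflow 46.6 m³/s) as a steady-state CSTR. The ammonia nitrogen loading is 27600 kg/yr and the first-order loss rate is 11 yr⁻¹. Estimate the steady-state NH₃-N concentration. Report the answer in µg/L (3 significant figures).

18.2 µg/L

Outflow Q = 46.6 m³/s × 3.156e+07 s/yr = 1.471e+09 m³/yr.
Steady-state CSTR mass balance: W = Q·C + k·V·C, so C = W/(Q + kV).
Q + kV = 1.471e+09 + 11·3.84e+06 = 1.513e+09 m³/yr.
C = 27600/1.513e+09 = 1.824e-05 kg/m³ = 0.01824 mg/L = 18.24 µg/L.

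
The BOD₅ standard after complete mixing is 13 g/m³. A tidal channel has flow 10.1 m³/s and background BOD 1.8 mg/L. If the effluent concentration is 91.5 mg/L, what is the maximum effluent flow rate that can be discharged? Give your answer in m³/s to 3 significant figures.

Mass balance at complete mixing: C_std·(Q_w + Q_r) = Q_w·C_e + Q_r·C_b.
Rearranging, Q_w = Q_r·(C_std − C_b)/(C_e − C_std) = 10.1·(13 − 1.8) / (91.5 − 13) = 1.441 m³/s.

1.44 m³/s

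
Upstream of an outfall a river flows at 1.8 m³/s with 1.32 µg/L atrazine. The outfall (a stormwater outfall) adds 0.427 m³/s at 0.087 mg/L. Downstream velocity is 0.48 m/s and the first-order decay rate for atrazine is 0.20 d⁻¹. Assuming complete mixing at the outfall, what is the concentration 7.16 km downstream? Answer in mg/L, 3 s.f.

1.32 µg/L = 0.00132 mg/L.
After complete mixing, C₀ = (0.427·0.087 + 1.8·0.00132) / 2.227 = 0.01775 mg/L.
Travel time t = 7160 m / 0.48 m/s = 1.492e+04 s = 0.1726 d.
C = 0.01775·exp(−0.20·0.1726) = 0.01775·0.9661 = 0.01715 mg/L.

0.0171 mg/L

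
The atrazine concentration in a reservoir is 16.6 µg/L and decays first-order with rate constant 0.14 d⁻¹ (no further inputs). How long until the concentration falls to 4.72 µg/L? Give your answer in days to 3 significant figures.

t = ln(C₀/C)/k = ln(16.6/4.72)/0.14 = 1.258/0.14 = 8.983 d.

8.98 d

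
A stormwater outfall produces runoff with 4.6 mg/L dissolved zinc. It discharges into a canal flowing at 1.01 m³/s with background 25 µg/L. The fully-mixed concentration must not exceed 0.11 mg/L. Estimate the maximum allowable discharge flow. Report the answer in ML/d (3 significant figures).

25 µg/L = 0.025 mg/L.
Mass balance at complete mixing: C_std·(Q_w + Q_r) = Q_w·C_e + Q_r·C_b.
Rearranging, Q_w = Q_r·(C_std − C_b)/(C_e − C_std) = 1.01·(0.11 − 0.025) / (4.6 − 0.11) = 0.01912 m³/s.
= 1.652 ML/d.

1.65 ML/d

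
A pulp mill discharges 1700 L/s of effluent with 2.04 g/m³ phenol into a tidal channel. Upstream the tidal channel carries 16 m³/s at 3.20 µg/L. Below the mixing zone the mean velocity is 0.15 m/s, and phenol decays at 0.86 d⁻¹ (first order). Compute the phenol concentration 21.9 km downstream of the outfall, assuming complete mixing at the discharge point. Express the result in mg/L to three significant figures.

1700 L/s = 1.7 m³/s.
3.20 µg/L = 0.0032 mg/L.
After complete mixing, C₀ = (1.7·2.04 + 16·0.0032) / 17.7 = 0.1988 mg/L.
Travel time t = 2.19e+04 m / 0.15 m/s = 1.46e+05 s = 1.69 d.
C = 0.1988·exp(−0.86·1.69) = 0.1988·0.2338 = 0.04649 mg/L.

0.0465 mg/L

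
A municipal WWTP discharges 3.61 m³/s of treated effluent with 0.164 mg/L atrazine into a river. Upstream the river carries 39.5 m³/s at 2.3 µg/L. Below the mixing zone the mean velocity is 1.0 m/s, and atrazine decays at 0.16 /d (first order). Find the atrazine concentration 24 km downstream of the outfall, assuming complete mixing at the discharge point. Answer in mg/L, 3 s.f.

0.0152 mg/L

2.3 µg/L = 0.0023 mg/L.
After complete mixing, C₀ = (3.61·0.164 + 39.5·0.0023) / 43.11 = 0.01584 mg/L.
Travel time t = 2.4e+04 m / 1.0 m/s = 2.4e+04 s = 0.2778 d.
C = 0.01584·exp(−0.16·0.2778) = 0.01584·0.9565 = 0.01515 mg/L.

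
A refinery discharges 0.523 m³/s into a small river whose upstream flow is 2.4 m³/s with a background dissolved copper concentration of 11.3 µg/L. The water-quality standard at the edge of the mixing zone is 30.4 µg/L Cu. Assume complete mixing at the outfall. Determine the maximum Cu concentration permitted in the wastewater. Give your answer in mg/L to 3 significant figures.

11.3 µg/L = 0.0113 mg/L.
30.4 µg/L = 0.0304 mg/L.
Mass balance: 0.0304·2.923 = 0.523·Cₑ + 2.4·0.0113.
Cₑ = (0.08886 − 0.02712) / 0.523 = 0.118 mg/L.

0.118 mg/L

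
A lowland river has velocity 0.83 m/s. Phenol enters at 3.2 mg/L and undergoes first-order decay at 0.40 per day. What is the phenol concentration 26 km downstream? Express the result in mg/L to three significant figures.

2.77 mg/L

Travel time t = 26 km / 0.83 m/s = 2.6e+04/0.83 = 3.133e+04 s = 0.3626 d.
First-order decay: C = 3.2·exp(−0.40·0.3626) = 3.2·0.865 = 2.768 mg/L.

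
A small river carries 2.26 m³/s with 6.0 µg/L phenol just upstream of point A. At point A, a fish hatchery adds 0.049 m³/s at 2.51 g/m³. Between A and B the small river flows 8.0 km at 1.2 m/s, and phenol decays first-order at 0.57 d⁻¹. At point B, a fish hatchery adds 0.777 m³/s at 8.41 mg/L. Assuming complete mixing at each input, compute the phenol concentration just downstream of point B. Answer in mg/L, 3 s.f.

6.0 µg/L = 0.006 mg/L.
After input A: C = (2.26·0.006 + 0.049·2.51) / 2.309 = 0.05914 mg/L.
Over the 8.0 km reach to input B (t = 6667 s = 0.07716 d), decay gives C = 0.05914·exp(−0.57·0.07716) = 0.05659 mg/L.
After input B: C = (2.309·0.05659 + 0.777·8.41) / 3.086 = 2.16 mg/L.

2.16 mg/L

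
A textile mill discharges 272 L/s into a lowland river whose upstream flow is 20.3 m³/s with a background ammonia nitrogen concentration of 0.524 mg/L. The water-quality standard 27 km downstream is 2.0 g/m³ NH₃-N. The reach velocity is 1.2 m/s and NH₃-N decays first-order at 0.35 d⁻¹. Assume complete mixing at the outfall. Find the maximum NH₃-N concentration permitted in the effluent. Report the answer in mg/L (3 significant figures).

127 mg/L

272 L/s = 0.272 m³/s.
Travel time to the compliance point: t = 2.7e+04/1.2 = 2.25e+04 s = 0.2604 d; decay factor exp(−0.35·0.2604) = 0.9129.
So the concentration just after mixing may be at most 2/0.9129 = 2.191 mg/L.
Mass balance: 2.191·20.57 = 0.272·Cₑ + 20.3·0.524.
Cₑ = (45.07 − 10.64) / 0.272 = 126.6 mg/L.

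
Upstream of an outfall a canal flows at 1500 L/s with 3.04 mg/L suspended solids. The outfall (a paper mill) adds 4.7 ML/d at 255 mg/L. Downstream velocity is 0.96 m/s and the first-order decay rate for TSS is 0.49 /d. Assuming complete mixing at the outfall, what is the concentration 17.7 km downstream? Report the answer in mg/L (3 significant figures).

4.7 ML/d = 0.0544 m³/s.
1500 L/s = 1.5 m³/s.
After complete mixing, C₀ = (0.0544·255 + 1.5·3.04) / 1.554 = 11.86 mg/L.
Travel time t = 1.77e+04 m / 0.96 m/s = 1.844e+04 s = 0.2134 d.
C = 11.86·exp(−0.49·0.2134) = 11.86·0.9007 = 10.68 mg/L.

10.7 mg/L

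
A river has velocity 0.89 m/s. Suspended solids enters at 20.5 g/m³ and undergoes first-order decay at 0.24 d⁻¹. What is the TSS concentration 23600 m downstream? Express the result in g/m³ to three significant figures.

19.0 g/m³

Travel time t = 23600 m / 0.89 m/s = 2.36e+04/0.89 = 2.652e+04 s = 0.3069 d.
First-order decay: C = 20.5·exp(−0.24·0.3069) = 20.5·0.929 = 19.04 g/m³.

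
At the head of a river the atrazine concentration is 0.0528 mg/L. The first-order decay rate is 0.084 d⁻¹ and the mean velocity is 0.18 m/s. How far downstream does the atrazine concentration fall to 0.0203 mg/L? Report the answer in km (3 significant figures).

177 km

From C = C₀·e^(−kt), t = ln(C₀/C)/k = ln(0.0528/0.0203)/0.084 = 0.9559/0.084 = 11.38 d.
Distance = v·t = 0.18 m/s × 9.832e+05 s = 1.77e+05 m = 177 km.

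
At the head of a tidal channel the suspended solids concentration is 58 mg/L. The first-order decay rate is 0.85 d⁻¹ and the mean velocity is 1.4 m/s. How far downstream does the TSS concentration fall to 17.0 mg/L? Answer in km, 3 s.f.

From C = C₀·e^(−kt), t = ln(C₀/C)/k = ln(58/17.0)/0.85 = 1.227/0.85 = 1.444 d.
Distance = v·t = 1.4 m/s × 1.247e+05 s = 1.746e+05 m = 174.6 km.

175 km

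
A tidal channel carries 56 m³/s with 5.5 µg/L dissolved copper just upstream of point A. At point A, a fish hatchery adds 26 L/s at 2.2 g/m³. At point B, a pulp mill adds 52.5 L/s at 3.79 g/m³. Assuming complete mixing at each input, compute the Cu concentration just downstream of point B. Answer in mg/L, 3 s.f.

5.5 µg/L = 0.0055 mg/L.
26 L/s = 0.026 m³/s.
After input A: C = (56·0.0055 + 0.026·2.2) / 56.03 = 0.006518 mg/L.
52.5 L/s = 0.0525 m³/s.
After input B: C = (56.03·0.006518 + 0.0525·3.79) / 56.08 = 0.01006 mg/L.

0.0101 mg/L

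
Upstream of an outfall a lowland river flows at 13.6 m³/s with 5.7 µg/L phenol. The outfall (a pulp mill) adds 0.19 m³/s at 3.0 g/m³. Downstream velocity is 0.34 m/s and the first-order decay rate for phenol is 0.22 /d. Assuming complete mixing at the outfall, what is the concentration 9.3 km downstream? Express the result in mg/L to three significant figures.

0.0438 mg/L

5.7 µg/L = 0.0057 mg/L.
After complete mixing, C₀ = (0.19·3 + 13.6·0.0057) / 13.79 = 0.04696 mg/L.
Travel time t = 9300 m / 0.34 m/s = 2.735e+04 s = 0.3166 d.
C = 0.04696·exp(−0.22·0.3166) = 0.04696·0.9327 = 0.0438 mg/L.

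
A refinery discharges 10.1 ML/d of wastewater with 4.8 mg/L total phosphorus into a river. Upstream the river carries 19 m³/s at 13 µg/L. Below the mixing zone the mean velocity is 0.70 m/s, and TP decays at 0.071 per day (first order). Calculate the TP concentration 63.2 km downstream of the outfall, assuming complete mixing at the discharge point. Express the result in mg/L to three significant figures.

0.0392 mg/L

10.1 ML/d = 0.1169 m³/s.
13 µg/L = 0.013 mg/L.
After complete mixing, C₀ = (0.1169·4.8 + 19·0.013) / 19.12 = 0.04227 mg/L.
Travel time t = 6.32e+04 m / 0.70 m/s = 9.029e+04 s = 1.045 d.
C = 0.04227·exp(−0.071·1.045) = 0.04227·0.9285 = 0.03925 mg/L.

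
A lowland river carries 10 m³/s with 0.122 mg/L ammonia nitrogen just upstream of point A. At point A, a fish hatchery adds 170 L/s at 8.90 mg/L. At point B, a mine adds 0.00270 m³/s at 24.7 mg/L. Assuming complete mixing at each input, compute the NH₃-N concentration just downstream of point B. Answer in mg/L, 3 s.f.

0.275 mg/L

170 L/s = 0.17 m³/s.
After input A: C = (10·0.122 + 0.17·8.9) / 10.17 = 0.2687 mg/L.
After input B: C = (10.17·0.2687 + 0.0027·24.7) / 10.17 = 0.2752 mg/L.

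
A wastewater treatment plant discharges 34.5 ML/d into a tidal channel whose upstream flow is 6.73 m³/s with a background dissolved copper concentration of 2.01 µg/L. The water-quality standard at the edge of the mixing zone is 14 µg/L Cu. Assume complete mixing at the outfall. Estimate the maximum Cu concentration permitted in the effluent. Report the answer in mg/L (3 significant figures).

34.5 ML/d = 0.3993 m³/s.
2.01 µg/L = 0.00201 mg/L.
14 µg/L = 0.014 mg/L.
Mass balance: 0.014·7.129 = 0.3993·Cₑ + 6.73·0.00201.
Cₑ = (0.09981 − 0.01353) / 0.3993 = 0.2161 mg/L.

0.216 mg/L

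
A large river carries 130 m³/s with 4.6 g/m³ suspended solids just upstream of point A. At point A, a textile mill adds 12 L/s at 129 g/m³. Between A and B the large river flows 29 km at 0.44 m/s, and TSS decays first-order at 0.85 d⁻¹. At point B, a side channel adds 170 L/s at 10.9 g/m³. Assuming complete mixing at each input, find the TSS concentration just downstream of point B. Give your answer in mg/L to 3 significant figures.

2.42 mg/L

12 L/s = 0.012 m³/s.
After input A: C = (130·4.6 + 0.012·129) / 130 = 4.611 mg/L.
Over the 29 km reach to input B (t = 6.591e+04 s = 0.7628 d), decay gives C = 4.611·exp(−0.85·0.7628) = 2.411 mg/L.
170 L/s = 0.17 m³/s.
After input B: C = (130·2.411 + 0.17·10.9) / 130.2 = 2.422 mg/L.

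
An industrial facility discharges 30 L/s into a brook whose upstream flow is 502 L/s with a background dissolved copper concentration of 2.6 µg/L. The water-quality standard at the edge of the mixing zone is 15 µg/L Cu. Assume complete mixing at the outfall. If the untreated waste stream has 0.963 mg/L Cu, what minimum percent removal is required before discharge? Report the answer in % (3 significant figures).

30 L/s = 0.03 m³/s.
502 L/s = 0.502 m³/s.
2.6 µg/L = 0.0026 mg/L.
15 µg/L = 0.015 mg/L.
Mass balance: 0.015·0.532 = 0.03·Cₑ + 0.502·0.0026.
Cₑ = (0.00798 − 0.001305) / 0.03 = 0.2225 mg/L.
Required removal = 1 − 0.2225/0.963 = 76.9 %.

76.9 %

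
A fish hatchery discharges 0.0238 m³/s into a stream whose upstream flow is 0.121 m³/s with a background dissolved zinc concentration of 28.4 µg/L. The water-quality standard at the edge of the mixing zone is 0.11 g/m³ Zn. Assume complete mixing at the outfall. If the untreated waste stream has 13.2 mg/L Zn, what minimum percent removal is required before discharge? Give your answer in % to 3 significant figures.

96.0 %

28.4 µg/L = 0.0284 mg/L.
Mass balance: 0.11·0.1448 = 0.0238·Cₑ + 0.121·0.0284.
Cₑ = (0.01593 − 0.003436) / 0.0238 = 0.5249 mg/L.
Required removal = 1 − 0.5249/13.2 = 96.02 %.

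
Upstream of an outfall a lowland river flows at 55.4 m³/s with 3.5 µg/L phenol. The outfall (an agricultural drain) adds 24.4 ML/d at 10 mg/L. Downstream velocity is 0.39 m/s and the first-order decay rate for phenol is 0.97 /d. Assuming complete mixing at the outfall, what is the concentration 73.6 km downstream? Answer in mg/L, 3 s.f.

24.4 ML/d = 0.2824 m³/s.
3.5 µg/L = 0.0035 mg/L.
After complete mixing, C₀ = (0.2824·10 + 55.4·0.0035) / 55.68 = 0.0542 mg/L.
Travel time t = 7.36e+04 m / 0.39 m/s = 1.887e+05 s = 2.184 d.
C = 0.0542·exp(−0.97·2.184) = 0.0542·0.1202 = 0.006514 mg/L.

0.00651 mg/L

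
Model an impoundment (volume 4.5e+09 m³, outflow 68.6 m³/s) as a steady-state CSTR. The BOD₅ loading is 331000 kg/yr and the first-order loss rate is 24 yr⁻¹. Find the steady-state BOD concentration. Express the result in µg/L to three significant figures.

Outflow Q = 68.6 m³/s × 3.156e+07 s/yr = 2.165e+09 m³/yr.
Steady-state CSTR mass balance: W = Q·C + k·V·C, so C = W/(Q + kV).
Q + kV = 2.165e+09 + 24·4.5e+09 = 1.102e+11 m³/yr.
C = 331000/1.102e+11 = 3.005e-06 kg/m³ = 0.003005 mg/L = 3.005 µg/L.

3.00 µg/L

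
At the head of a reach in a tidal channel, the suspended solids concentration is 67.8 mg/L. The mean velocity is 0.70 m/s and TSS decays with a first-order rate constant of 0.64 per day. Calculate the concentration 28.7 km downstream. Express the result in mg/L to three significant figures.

Travel time t = 28.7 km / 0.70 m/s = 2.87e+04/0.70 = 4.1e+04 s = 0.4745 d.
First-order decay: C = 67.8·exp(−0.64·0.4745) = 67.8·0.7381 = 50.04 mg/L.

50.0 mg/L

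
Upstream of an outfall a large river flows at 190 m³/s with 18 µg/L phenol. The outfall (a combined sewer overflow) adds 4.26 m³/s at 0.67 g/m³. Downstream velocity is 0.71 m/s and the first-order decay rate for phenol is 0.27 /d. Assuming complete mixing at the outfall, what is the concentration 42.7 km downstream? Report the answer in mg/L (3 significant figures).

0.0268 mg/L

18 µg/L = 0.018 mg/L.
After complete mixing, C₀ = (4.26·0.67 + 190·0.018) / 194.3 = 0.0323 mg/L.
Travel time t = 4.27e+04 m / 0.71 m/s = 6.014e+04 s = 0.6961 d.
C = 0.0323·exp(−0.27·0.6961) = 0.0323·0.8287 = 0.02676 mg/L.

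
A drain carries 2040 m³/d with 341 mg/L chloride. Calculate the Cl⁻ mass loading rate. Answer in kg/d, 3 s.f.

696 kg/d

2040 m³/d = 0.02361 m³/s.
Mass flux = Q·C = 0.02361 m³/s × 341 g/m³ = 8.051 g/s.
= 8.051 g/s × 86.4 = 695.6 kg/d.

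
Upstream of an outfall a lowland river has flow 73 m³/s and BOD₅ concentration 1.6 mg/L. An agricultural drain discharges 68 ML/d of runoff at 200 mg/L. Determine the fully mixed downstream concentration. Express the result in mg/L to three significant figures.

3.72 mg/L

68 ML/d = 0.787 m³/s.
Conservation of mass across the mixing zone: C = (0.787·200 + 73·1.6) / (0.787 + 73) = 274.2/73.79 = 3.716 mg/L.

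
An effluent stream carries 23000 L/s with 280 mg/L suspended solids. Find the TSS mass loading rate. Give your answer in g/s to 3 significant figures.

6440 g/s

23000 L/s = 23 m³/s.
Mass flux = Q·C = 23 m³/s × 280 g/m³ = 6440 g/s.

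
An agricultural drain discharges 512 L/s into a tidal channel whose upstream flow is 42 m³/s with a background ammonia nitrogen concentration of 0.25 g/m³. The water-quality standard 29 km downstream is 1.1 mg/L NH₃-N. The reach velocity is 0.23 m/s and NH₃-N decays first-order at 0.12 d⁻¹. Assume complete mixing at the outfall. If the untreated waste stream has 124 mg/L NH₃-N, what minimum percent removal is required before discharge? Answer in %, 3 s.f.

512 L/s = 0.512 m³/s.
Travel time to the compliance point: t = 2.9e+04/0.23 = 1.261e+05 s = 1.459 d; decay factor exp(−0.12·1.459) = 0.8394.
So the concentration just after mixing may be at most 1.1/0.8394 = 1.311 mg/L.
Mass balance: 1.311·42.51 = 0.512·Cₑ + 42·0.25.
Cₑ = (55.71 − 10.5) / 0.512 = 88.31 mg/L.
Required removal = 1 − 88.31/124 = 28.78 %.

28.8 %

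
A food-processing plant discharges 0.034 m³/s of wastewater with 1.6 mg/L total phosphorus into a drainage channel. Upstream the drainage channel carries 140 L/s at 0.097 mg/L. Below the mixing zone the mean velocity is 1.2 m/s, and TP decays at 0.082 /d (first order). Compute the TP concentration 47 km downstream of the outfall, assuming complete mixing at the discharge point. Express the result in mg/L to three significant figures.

0.376 mg/L

140 L/s = 0.14 m³/s.
After complete mixing, C₀ = (0.034·1.6 + 0.14·0.097) / 0.174 = 0.3907 mg/L.
Travel time t = 4.7e+04 m / 1.2 m/s = 3.917e+04 s = 0.4533 d.
C = 0.3907·exp(−0.082·0.4533) = 0.3907·0.9635 = 0.3764 mg/L.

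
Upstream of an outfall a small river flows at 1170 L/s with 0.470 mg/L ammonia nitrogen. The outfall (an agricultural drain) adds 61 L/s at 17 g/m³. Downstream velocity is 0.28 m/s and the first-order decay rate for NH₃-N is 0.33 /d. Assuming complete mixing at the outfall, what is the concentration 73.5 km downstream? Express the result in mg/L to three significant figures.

61 L/s = 0.061 m³/s.
1170 L/s = 1.17 m³/s.
After complete mixing, C₀ = (0.061·17 + 1.17·0.47) / 1.231 = 1.289 mg/L.
Travel time t = 7.35e+04 m / 0.28 m/s = 2.625e+05 s = 3.038 d.
C = 1.289·exp(−0.33·3.038) = 1.289·0.3669 = 0.473 mg/L.

0.473 mg/L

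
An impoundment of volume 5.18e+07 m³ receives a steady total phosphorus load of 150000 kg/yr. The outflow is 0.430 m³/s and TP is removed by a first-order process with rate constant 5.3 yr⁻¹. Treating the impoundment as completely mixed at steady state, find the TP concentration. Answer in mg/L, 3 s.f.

0.521 mg/L

Outflow Q = 0.430 m³/s × 3.156e+07 s/yr = 1.357e+07 m³/yr.
Steady-state CSTR mass balance: W = Q·C + k·V·C, so C = W/(Q + kV).
Q + kV = 1.357e+07 + 5.3·5.18e+07 = 2.881e+08 m³/yr.
C = 150000/2.881e+08 = 0.0005206 kg/m³ = 0.5206 mg/L.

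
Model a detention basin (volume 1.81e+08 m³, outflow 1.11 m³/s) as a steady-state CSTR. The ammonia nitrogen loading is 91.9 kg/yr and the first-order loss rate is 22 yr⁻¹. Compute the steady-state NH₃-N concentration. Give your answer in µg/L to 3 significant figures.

Outflow Q = 1.11 m³/s × 3.156e+07 s/yr = 3.503e+07 m³/yr.
Steady-state CSTR mass balance: W = Q·C + k·V·C, so C = W/(Q + kV).
Q + kV = 3.503e+07 + 22·1.81e+08 = 4.017e+09 m³/yr.
C = 91.9/4.017e+09 = 2.288e-08 kg/m³ = 2.288e-05 mg/L = 0.02288 µg/L.

0.0229 µg/L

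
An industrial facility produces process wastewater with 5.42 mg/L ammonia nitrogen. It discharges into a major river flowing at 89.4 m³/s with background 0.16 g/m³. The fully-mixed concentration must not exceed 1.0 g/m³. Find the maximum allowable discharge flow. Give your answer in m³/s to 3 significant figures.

17.0 m³/s

Mass balance at complete mixing: C_std·(Q_w + Q_r) = Q_w·C_e + Q_r·C_b.
Rearranging, Q_w = Q_r·(C_std − C_b)/(C_e − C_std) = 89.4·(1 − 0.16) / (5.42 − 1) = 16.99 m³/s.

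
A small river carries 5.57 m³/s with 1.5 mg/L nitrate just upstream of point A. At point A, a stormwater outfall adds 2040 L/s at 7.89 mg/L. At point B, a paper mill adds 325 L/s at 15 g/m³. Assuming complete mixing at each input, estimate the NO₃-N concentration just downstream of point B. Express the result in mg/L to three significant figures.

2040 L/s = 2.04 m³/s.
After input A: C = (5.57·1.5 + 2.04·7.89) / 7.61 = 3.213 mg/L.
325 L/s = 0.325 m³/s.
After input B: C = (7.61·3.213 + 0.325·15) / 7.935 = 3.696 mg/L.

3.70 mg/L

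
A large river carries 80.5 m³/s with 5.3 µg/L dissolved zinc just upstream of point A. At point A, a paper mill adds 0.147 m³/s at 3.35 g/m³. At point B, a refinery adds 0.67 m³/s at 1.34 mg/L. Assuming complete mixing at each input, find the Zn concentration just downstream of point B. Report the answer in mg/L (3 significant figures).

5.3 µg/L = 0.0053 mg/L.
After input A: C = (80.5·0.0053 + 0.147·3.35) / 80.65 = 0.0114 mg/L.
After input B: C = (80.65·0.0114 + 0.67·1.34) / 81.32 = 0.02234 mg/L.

0.0223 mg/L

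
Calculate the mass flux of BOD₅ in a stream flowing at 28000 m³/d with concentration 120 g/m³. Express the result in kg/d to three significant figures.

3360 kg/d

28000 m³/d = 0.3241 m³/s.
Mass flux = Q·C = 0.3241 m³/s × 120 g/m³ = 38.89 g/s.
= 38.89 g/s × 86.4 = 3360 kg/d.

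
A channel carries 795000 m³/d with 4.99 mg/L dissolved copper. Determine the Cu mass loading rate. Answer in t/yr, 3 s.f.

795000 m³/d = 9.201 m³/s.
Mass flux = Q·C = 9.201 m³/s × 4.99 g/m³ = 45.91 g/s.
= 45.91 g/s × 31.56 = 1449 t/yr.

1450 t/yr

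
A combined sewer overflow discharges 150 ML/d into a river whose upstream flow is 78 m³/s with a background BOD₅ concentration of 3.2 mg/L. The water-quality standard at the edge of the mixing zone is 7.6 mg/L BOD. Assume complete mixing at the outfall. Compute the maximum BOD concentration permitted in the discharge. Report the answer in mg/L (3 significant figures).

205 mg/L

150 ML/d = 1.736 m³/s.
Mass balance: 7.6·79.74 = 1.736·Cₑ + 78·3.2.
Cₑ = (606 − 249.6) / 1.736 = 205.3 mg/L.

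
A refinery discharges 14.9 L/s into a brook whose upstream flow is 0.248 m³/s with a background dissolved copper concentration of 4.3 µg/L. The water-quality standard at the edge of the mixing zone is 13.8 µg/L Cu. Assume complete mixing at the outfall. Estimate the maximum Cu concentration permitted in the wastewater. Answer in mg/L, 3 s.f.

0.172 mg/L

14.9 L/s = 0.0149 m³/s.
4.3 µg/L = 0.0043 mg/L.
13.8 µg/L = 0.0138 mg/L.
Mass balance: 0.0138·0.2629 = 0.0149·Cₑ + 0.248·0.0043.
Cₑ = (0.003628 − 0.001066) / 0.0149 = 0.1719 mg/L.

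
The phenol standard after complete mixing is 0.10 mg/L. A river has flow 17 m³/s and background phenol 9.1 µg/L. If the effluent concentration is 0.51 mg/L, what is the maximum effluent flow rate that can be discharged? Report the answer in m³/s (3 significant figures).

3.77 m³/s

9.1 µg/L = 0.0091 mg/L.
Mass balance at complete mixing: C_std·(Q_w + Q_r) = Q_w·C_e + Q_r·C_b.
Rearranging, Q_w = Q_r·(C_std − C_b)/(C_e − C_std) = 17·(0.1 − 0.0091) / (0.51 − 0.1) = 3.769 m³/s.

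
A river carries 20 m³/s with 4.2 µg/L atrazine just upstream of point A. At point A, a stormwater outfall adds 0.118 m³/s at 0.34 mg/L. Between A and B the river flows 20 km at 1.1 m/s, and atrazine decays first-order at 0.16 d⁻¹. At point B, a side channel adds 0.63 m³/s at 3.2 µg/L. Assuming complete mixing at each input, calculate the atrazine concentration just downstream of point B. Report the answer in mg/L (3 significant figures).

4.2 µg/L = 0.0042 mg/L.
After input A: C = (20·0.0042 + 0.118·0.34) / 20.12 = 0.00617 mg/L.
Over the 20 km reach to input B (t = 1.818e+04 s = 0.2104 d), decay gives C = 0.00617·exp(−0.16·0.2104) = 0.005965 mg/L.
3.2 µg/L = 0.0032 mg/L.
After input B: C = (20.12·0.005965 + 0.63·0.0032) / 20.75 = 0.005881 mg/L.

0.00588 mg/L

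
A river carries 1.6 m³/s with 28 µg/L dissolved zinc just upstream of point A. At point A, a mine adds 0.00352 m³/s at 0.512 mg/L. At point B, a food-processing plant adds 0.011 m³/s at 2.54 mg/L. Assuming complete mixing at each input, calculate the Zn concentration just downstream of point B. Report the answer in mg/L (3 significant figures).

0.0462 mg/L

28 µg/L = 0.028 mg/L.
After input A: C = (1.6·0.028 + 0.00352·0.512) / 1.604 = 0.02906 mg/L.
After input B: C = (1.604·0.02906 + 0.011·2.54) / 1.615 = 0.04617 mg/L.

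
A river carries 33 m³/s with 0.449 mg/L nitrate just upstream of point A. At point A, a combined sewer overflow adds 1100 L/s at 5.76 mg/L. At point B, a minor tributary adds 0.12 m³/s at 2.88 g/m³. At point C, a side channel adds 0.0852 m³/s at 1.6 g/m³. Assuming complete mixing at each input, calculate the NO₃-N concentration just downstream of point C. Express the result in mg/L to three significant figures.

1100 L/s = 1.1 m³/s.
After input A: C = (33·0.449 + 1.1·5.76) / 34.1 = 0.6203 mg/L.
After input B: C = (34.1·0.6203 + 0.12·2.88) / 34.22 = 0.6282 mg/L.
After input C: C = (34.22·0.6282 + 0.0852·1.6) / 34.31 = 0.6307 mg/L.

0.631 mg/L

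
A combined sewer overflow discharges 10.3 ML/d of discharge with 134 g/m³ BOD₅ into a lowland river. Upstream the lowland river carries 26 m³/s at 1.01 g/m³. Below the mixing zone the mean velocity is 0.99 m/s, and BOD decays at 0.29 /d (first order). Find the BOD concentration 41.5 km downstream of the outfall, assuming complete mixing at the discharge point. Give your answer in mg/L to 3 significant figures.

1.40 mg/L

10.3 ML/d = 0.1192 m³/s.
After complete mixing, C₀ = (0.1192·134 + 26·1.01) / 26.12 = 1.617 mg/L.
Travel time t = 4.15e+04 m / 0.99 m/s = 4.192e+04 s = 0.4852 d.
C = 1.617·exp(−0.29·0.4852) = 1.617·0.8687 = 1.405 mg/L.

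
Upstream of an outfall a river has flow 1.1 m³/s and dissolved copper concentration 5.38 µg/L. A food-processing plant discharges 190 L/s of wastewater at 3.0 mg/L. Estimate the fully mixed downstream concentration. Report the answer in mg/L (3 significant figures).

0.446 mg/L

190 L/s = 0.19 m³/s.
5.38 µg/L = 0.00538 mg/L.
By mass balance at complete mixing, C = (0.19·3 + 1.1·0.00538) / (0.19 + 1.1) = 0.5759/1.29 = 0.4464 mg/L.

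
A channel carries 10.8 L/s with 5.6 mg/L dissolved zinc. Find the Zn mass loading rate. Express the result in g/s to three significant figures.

10.8 L/s = 0.0108 m³/s.
Mass flux = Q·C = 0.0108 m³/s × 5.6 g/m³ = 0.06048 g/s.

0.0605 g/s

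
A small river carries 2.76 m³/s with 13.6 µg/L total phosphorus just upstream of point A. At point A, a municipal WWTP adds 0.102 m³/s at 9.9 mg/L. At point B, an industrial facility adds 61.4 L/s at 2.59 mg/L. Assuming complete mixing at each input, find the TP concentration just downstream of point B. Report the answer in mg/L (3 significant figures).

0.413 mg/L

13.6 µg/L = 0.0136 mg/L.
After input A: C = (2.76·0.0136 + 0.102·9.9) / 2.862 = 0.3659 mg/L.
61.4 L/s = 0.0614 m³/s.
After input B: C = (2.862·0.3659 + 0.0614·2.59) / 2.923 = 0.4127 mg/L.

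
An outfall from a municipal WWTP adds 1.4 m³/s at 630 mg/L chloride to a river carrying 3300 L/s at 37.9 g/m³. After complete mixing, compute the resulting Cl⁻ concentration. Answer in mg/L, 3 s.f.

3300 L/s = 3.3 m³/s.
By mass balance at complete mixing, C = (1.4·630 + 3.3·37.9) / (1.4 + 3.3) = 1007/4.7 = 214.3 mg/L.

214 mg/L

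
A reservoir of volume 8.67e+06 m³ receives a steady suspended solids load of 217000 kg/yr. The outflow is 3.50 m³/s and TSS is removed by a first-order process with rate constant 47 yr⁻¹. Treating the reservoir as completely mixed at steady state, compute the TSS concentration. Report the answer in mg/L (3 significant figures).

0.419 mg/L

Outflow Q = 3.50 m³/s × 3.156e+07 s/yr = 1.105e+08 m³/yr.
Steady-state CSTR mass balance: W = Q·C + k·V·C, so C = W/(Q + kV).
Q + kV = 1.105e+08 + 47·8.67e+06 = 5.179e+08 m³/yr.
C = 217000/5.179e+08 = 0.000419 kg/m³ = 0.419 mg/L.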